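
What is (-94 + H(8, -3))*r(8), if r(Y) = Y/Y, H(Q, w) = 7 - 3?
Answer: -90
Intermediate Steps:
H(Q, w) = 4
r(Y) = 1
(-94 + H(8, -3))*r(8) = (-94 + 4)*1 = -90*1 = -90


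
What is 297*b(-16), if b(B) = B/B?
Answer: 297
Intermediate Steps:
b(B) = 1
297*b(-16) = 297*1 = 297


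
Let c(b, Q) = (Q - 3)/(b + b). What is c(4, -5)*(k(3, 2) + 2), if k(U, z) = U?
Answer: -5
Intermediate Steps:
c(b, Q) = (-3 + Q)/(2*b) (c(b, Q) = (-3 + Q)/((2*b)) = (-3 + Q)*(1/(2*b)) = (-3 + Q)/(2*b))
c(4, -5)*(k(3, 2) + 2) = ((1/2)*(-3 - 5)/4)*(3 + 2) = ((1/2)*(1/4)*(-8))*5 = -1*5 = -5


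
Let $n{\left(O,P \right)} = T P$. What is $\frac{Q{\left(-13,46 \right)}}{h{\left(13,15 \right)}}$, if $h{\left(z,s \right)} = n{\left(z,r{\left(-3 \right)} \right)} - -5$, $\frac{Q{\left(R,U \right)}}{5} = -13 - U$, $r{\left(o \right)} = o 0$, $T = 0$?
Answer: $-59$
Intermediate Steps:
$r{\left(o \right)} = 0$
$n{\left(O,P \right)} = 0$ ($n{\left(O,P \right)} = 0 P = 0$)
$Q{\left(R,U \right)} = -65 - 5 U$ ($Q{\left(R,U \right)} = 5 \left(-13 - U\right) = -65 - 5 U$)
$h{\left(z,s \right)} = 5$ ($h{\left(z,s \right)} = 0 - -5 = 0 + 5 = 5$)
$\frac{Q{\left(-13,46 \right)}}{h{\left(13,15 \right)}} = \frac{-65 - 230}{5} = \left(-65 - 230\right) \frac{1}{5} = \left(-295\right) \frac{1}{5} = -59$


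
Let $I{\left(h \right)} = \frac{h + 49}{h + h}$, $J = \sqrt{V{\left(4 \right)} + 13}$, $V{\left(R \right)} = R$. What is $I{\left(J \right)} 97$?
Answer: $\frac{97}{2} + \frac{4753 \sqrt{17}}{34} \approx 624.89$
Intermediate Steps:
$J = \sqrt{17}$ ($J = \sqrt{4 + 13} = \sqrt{17} \approx 4.1231$)
$I{\left(h \right)} = \frac{49 + h}{2 h}$
$I{\left(J \right)} 97 = \frac{49 + \sqrt{17}}{2 \sqrt{17}} \cdot 97 = \frac{\frac{\sqrt{17}}{17} \left(49 + \sqrt{17}\right)}{2} \cdot 97 = \frac{\sqrt{17} \left(49 + \sqrt{17}\right)}{34} \cdot 97 = \frac{97 \sqrt{17} \left(49 + \sqrt{17}\right)}{34}$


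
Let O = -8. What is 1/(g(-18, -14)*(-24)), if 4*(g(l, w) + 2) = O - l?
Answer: -1/12 ≈ -0.083333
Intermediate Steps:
g(l, w) = -4 - l/4 (g(l, w) = -2 + (-8 - l)/4 = -2 + (-2 - l/4) = -4 - l/4)
1/(g(-18, -14)*(-24)) = 1/((-4 - ¼*(-18))*(-24)) = 1/((-4 + 9/2)*(-24)) = 1/((½)*(-24)) = 1/(-12) = -1/12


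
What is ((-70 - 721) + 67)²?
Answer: 524176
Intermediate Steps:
((-70 - 721) + 67)² = (-791 + 67)² = (-724)² = 524176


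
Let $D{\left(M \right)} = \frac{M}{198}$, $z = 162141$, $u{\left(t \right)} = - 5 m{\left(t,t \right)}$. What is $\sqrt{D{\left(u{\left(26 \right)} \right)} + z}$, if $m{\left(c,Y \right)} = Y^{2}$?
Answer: $\frac{\sqrt{176552959}}{33} \approx 402.65$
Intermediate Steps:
$u{\left(t \right)} = - 5 t^{2}$
$D{\left(M \right)} = \frac{M}{198}$ ($D{\left(M \right)} = M \frac{1}{198} = \frac{M}{198}$)
$\sqrt{D{\left(u{\left(26 \right)} \right)} + z} = \sqrt{\frac{\left(-5\right) 26^{2}}{198} + 162141} = \sqrt{\frac{\left(-5\right) 676}{198} + 162141} = \sqrt{\frac{1}{198} \left(-3380\right) + 162141} = \sqrt{- \frac{1690}{99} + 162141} = \sqrt{\frac{16050269}{99}} = \frac{\sqrt{176552959}}{33}$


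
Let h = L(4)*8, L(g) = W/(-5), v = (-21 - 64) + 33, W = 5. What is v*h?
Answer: 416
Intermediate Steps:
v = -52 (v = -85 + 33 = -52)
L(g) = -1 (L(g) = 5/(-5) = 5*(-1/5) = -1)
h = -8 (h = -1*8 = -8)
v*h = -52*(-8) = 416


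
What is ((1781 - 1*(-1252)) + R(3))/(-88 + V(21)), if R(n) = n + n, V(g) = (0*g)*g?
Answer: -3039/88 ≈ -34.534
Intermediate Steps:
V(g) = 0 (V(g) = 0*g = 0)
R(n) = 2*n
((1781 - 1*(-1252)) + R(3))/(-88 + V(21)) = ((1781 - 1*(-1252)) + 2*3)/(-88 + 0) = ((1781 + 1252) + 6)/(-88) = (3033 + 6)*(-1/88) = 3039*(-1/88) = -3039/88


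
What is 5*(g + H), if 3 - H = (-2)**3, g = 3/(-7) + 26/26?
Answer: 405/7 ≈ 57.857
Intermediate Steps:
g = 4/7 (g = 3*(-1/7) + 26*(1/26) = -3/7 + 1 = 4/7 ≈ 0.57143)
H = 11 (H = 3 - 1*(-2)**3 = 3 - 1*(-8) = 3 + 8 = 11)
5*(g + H) = 5*(4/7 + 11) = 5*(81/7) = 405/7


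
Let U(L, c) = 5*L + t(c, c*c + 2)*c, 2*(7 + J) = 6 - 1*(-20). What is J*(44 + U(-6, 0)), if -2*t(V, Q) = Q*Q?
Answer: 84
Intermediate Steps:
J = 6 (J = -7 + (6 - 1*(-20))/2 = -7 + (6 + 20)/2 = -7 + (1/2)*26 = -7 + 13 = 6)
t(V, Q) = -Q**2/2 (t(V, Q) = -Q*Q/2 = -Q**2/2)
U(L, c) = 5*L - c*(2 + c**2)**2/2 (U(L, c) = 5*L + (-(c*c + 2)**2/2)*c = 5*L + (-(c**2 + 2)**2/2)*c = 5*L + (-(2 + c**2)**2/2)*c = 5*L - c*(2 + c**2)**2/2)
J*(44 + U(-6, 0)) = 6*(44 + (5*(-6) - 1/2*0*(2 + 0**2)**2)) = 6*(44 + (-30 - 1/2*0*(2 + 0)**2)) = 6*(44 + (-30 - 1/2*0*2**2)) = 6*(44 + (-30 - 1/2*0*4)) = 6*(44 + (-30 + 0)) = 6*(44 - 30) = 6*14 = 84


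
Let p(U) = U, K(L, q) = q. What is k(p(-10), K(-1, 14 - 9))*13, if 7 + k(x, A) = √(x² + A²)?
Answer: -91 + 65*√5 ≈ 54.344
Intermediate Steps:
k(x, A) = -7 + √(A² + x²) (k(x, A) = -7 + √(x² + A²) = -7 + √(A² + x²))
k(p(-10), K(-1, 14 - 9))*13 = (-7 + √((14 - 9)² + (-10)²))*13 = (-7 + √(5² + 100))*13 = (-7 + √(25 + 100))*13 = (-7 + √125)*13 = (-7 + 5*√5)*13 = -91 + 65*√5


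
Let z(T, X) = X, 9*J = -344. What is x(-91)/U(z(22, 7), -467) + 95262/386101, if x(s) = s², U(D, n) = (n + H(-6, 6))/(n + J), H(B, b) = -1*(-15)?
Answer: 14538521452223/1570658868 ≈ 9256.3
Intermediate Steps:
J = -344/9 (J = (⅑)*(-344) = -344/9 ≈ -38.222)
H(B, b) = 15
U(D, n) = (15 + n)/(-344/9 + n) (U(D, n) = (n + 15)/(n - 344/9) = (15 + n)/(-344/9 + n))
x(-91)/U(z(22, 7), -467) + 95262/386101 = (-91)²/((9*(15 - 467)/(-344 + 9*(-467)))) + 95262/386101 = 8281/((9*(-452)/(-344 - 4203))) + 95262*(1/386101) = 8281/((9*(-452)/(-4547))) + 95262/386101 = 8281/((9*(-1/4547)*(-452))) + 95262/386101 = 8281/(4068/4547) + 95262/386101 = 8281*(4547/4068) + 95262/386101 = 37653707/4068 + 95262/386101 = 14538521452223/1570658868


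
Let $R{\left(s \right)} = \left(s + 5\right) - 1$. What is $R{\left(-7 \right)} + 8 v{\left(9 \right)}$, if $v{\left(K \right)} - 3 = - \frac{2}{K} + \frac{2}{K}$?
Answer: $21$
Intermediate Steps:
$R{\left(s \right)} = 4 + s$ ($R{\left(s \right)} = \left(5 + s\right) - 1 = 4 + s$)
$v{\left(K \right)} = 3$ ($v{\left(K \right)} = 3 + \left(- \frac{2}{K} + \frac{2}{K}\right) = 3 + 0 = 3$)
$R{\left(-7 \right)} + 8 v{\left(9 \right)} = \left(4 - 7\right) + 8 \cdot 3 = -3 + 24 = 21$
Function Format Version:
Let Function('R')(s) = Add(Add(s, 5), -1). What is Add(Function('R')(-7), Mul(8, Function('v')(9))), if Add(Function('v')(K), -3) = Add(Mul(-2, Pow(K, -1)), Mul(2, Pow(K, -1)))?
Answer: 21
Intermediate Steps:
Function('R')(s) = Add(4, s) (Function('R')(s) = Add(Add(5, s), -1) = Add(4, s))
Function('v')(K) = 3 (Function('v')(K) = Add(3, Add(Mul(-2, Pow(K, -1)), Mul(2, Pow(K, -1)))) = Add(3, 0) = 3)
Add(Function('R')(-7), Mul(8, Function('v')(9))) = Add(Add(4, -7), Mul(8, 3)) = Add(-3, 24) = 21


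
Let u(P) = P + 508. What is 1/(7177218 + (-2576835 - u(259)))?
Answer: 1/4599616 ≈ 2.1741e-7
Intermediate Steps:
u(P) = 508 + P
1/(7177218 + (-2576835 - u(259))) = 1/(7177218 + (-2576835 - (508 + 259))) = 1/(7177218 + (-2576835 - 1*767)) = 1/(7177218 + (-2576835 - 767)) = 1/(7177218 - 2577602) = 1/4599616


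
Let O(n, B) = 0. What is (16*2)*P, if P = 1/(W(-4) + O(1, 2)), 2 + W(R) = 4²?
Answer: 16/7 ≈ 2.2857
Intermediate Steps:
W(R) = 14 (W(R) = -2 + 4² = -2 + 16 = 14)
P = 1/14 (P = 1/(14 + 0) = 1/14 ≈ 0.071429)
(16*2)*P = (16*2)*(1/14) = 32*(1/14) = 16/7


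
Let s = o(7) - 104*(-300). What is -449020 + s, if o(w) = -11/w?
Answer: -2924751/7 ≈ -4.1782e+5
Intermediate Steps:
s = 218389/7 (s = -11/7 - 104*(-300) = -11*⅐ + 31200 = -11/7 + 31200 = 218389/7 ≈ 31198.)
-449020 + s = -449020 + 218389/7 = -2924751/7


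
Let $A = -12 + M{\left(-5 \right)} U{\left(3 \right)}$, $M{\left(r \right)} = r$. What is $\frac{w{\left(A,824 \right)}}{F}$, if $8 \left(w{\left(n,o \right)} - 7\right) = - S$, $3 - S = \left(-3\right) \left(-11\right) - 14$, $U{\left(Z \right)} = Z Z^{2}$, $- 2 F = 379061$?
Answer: $- \frac{18}{379061} \approx -4.7486 \cdot 10^{-5}$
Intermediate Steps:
$F = - \frac{379061}{2}$ ($F = \left(- \frac{1}{2}\right) 379061 = - \frac{379061}{2} \approx -1.8953 \cdot 10^{5}$)
$U{\left(Z \right)} = Z^{3}$
$S = -16$ ($S = 3 - \left(\left(-3\right) \left(-11\right) - 14\right) = 3 - \left(33 - 14\right) = 3 - 19 = -16$)
$A = -147$ ($A = -12 - 5 \cdot 3^{3} = -12 - 135 = -147$)
$w{\left(n,o \right)} = 9$ ($w{\left(n,o \right)} = 7 + \frac{\left(-1\right) \left(-16\right)}{8} = 7 + \frac{1}{8} \cdot 16 = 7 + 2 = 9$)
$\frac{w{\left(A,824 \right)}}{F} = \frac{9}{- \frac{379061}{2}} = 9 \left(- \frac{2}{379061}\right) = - \frac{18}{379061}$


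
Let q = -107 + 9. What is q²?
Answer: 9604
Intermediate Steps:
q = -98
q² = (-98)² = 9604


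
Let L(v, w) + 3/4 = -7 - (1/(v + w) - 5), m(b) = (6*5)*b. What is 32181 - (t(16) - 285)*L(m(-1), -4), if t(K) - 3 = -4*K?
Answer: 1062149/34 ≈ 31240.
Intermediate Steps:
m(b) = 30*b
t(K) = 3 - 4*K
L(v, w) = -11/4 - 1/(v + w) (L(v, w) = -¾ + (-7 - (1/(v + w) - 5)) = -¾ + (-7 - (-5 + 1/(v + w))) = -¾ + (-7 + (5 - 1/(v + w))) = -¾ + (-2 - 1/(v + w)) = -11/4 - 1/(v + w))
32181 - (t(16) - 285)*L(m(-1), -4) = 32181 - ((3 - 4*16) - 285)*(-4 - 330*(-1) - 11*(-4))/(4*(30*(-1) - 4)) = 32181 - ((3 - 64) - 285)*(-4 - 11*(-30) + 44)/(4*(-30 - 4)) = 32181 - (-61 - 285)*(¼)*(-4 + 330 + 44)/(-34) = 32181 - (-346)*(¼)*(-1/34)*370 = 32181 - (-346)*(-185)/68 = 32181 - 1*32005/34 = 32181 - 32005/34 = 1062149/34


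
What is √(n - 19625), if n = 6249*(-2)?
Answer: I*√32123 ≈ 179.23*I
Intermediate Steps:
n = -12498
√(n - 19625) = √(-12498 - 19625) = √(-32123) = I*√32123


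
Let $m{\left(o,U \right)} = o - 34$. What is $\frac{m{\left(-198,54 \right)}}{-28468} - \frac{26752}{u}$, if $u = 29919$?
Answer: $- \frac{188658682}{212933523} \approx -0.886$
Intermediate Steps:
$m{\left(o,U \right)} = -34 + o$
$\frac{m{\left(-198,54 \right)}}{-28468} - \frac{26752}{u} = \frac{-34 - 198}{-28468} - \frac{26752}{29919} = \left(-232\right) \left(- \frac{1}{28468}\right) - \frac{26752}{29919} = \frac{58}{7117} - \frac{26752}{29919} = - \frac{188658682}{212933523}$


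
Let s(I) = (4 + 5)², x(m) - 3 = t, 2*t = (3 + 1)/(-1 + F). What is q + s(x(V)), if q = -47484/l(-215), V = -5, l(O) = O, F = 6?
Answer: 64899/215 ≈ 301.86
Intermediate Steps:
t = ⅖ (t = ((3 + 1)/(-1 + 6))/2 = (4/5)/2 = (4*(⅕))/2 = (½)*(⅘) = ⅖ ≈ 0.40000)
x(m) = 17/5 (x(m) = 3 + ⅖ = 17/5)
q = 47484/215 (q = -47484/(-215) = -47484*(-1/215) = 47484/215 ≈ 220.86)
s(I) = 81 (s(I) = 9² = 81)
q + s(x(V)) = 47484/215 + 81 = 64899/215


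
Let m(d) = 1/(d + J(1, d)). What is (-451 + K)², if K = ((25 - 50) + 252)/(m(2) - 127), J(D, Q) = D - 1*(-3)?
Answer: 118730552329/579121 ≈ 2.0502e+5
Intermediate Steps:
J(D, Q) = 3 + D (J(D, Q) = D + 3 = 3 + D)
m(d) = 1/(4 + d) (m(d) = 1/(d + (3 + 1)) = 1/(d + 4) = 1/(4 + d))
K = -1362/761 (K = ((25 - 50) + 252)/(1/(4 + 2) - 127) = (-25 + 252)/(1/6 - 127) = 227/(⅙ - 127) = 227/(-761/6) = 227*(-6/761) = -1362/761 ≈ -1.7898)
(-451 + K)² = (-451 - 1362/761)² = (-344573/761)² = 118730552329/579121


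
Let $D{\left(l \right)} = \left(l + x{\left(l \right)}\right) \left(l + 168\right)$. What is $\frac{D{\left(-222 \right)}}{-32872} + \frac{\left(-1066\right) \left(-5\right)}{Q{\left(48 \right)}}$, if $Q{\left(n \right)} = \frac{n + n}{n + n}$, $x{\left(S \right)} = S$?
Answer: $\frac{21897973}{4109} \approx 5329.3$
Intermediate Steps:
$Q{\left(n \right)} = 1$ ($Q{\left(n \right)} = \frac{2 n}{2 n} = 2 n \frac{1}{2 n} = 1$)
$D{\left(l \right)} = 2 l \left(168 + l\right)$ ($D{\left(l \right)} = \left(l + l\right) \left(l + 168\right) = 2 l \left(168 + l\right)$)
$\frac{D{\left(-222 \right)}}{-32872} + \frac{\left(-1066\right) \left(-5\right)}{Q{\left(48 \right)}} = \frac{2 \left(-222\right) \left(168 - 222\right)}{-32872} + \frac{\left(-1066\right) \left(-5\right)}{1} = 2 \left(-222\right) \left(-54\right) \left(- \frac{1}{32872}\right) + 5330 \cdot 1 = 23976 \left(- \frac{1}{32872}\right) + 5330 = - \frac{2997}{4109} + 5330 = \frac{21897973}{4109}$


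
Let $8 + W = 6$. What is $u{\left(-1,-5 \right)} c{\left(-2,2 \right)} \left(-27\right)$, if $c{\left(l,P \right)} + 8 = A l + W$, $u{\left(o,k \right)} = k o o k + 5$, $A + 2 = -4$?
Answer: $-1620$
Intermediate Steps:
$W = -2$ ($W = -8 + 6 = -2$)
$A = -6$ ($A = -2 - 4 = -6$)
$u{\left(o,k \right)} = 5 + k^{2} o^{2}$ ($u{\left(o,k \right)} = k o^{2} k + 5 = k^{2} o^{2} + 5 = 5 + k^{2} o^{2}$)
$c{\left(l,P \right)} = -10 - 6 l$ ($c{\left(l,P \right)} = -8 - \left(2 + 6 l\right) = -10 - 6 l$)
$u{\left(-1,-5 \right)} c{\left(-2,2 \right)} \left(-27\right) = \left(5 + \left(-5\right)^{2} \left(-1\right)^{2}\right) \left(-10 - -12\right) \left(-27\right) = \left(5 + 25 \cdot 1\right) \left(-10 + 12\right) \left(-27\right) = \left(5 + 25\right) 2 \left(-27\right) = 30 \cdot 2 \left(-27\right) = 60 \left(-27\right) = -1620$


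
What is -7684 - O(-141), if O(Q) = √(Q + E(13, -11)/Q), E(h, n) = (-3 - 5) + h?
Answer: -7684 - I*√2803926/141 ≈ -7684.0 - 11.876*I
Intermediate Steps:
E(h, n) = -8 + h
O(Q) = √(Q + 5/Q) (O(Q) = √(Q + (-8 + 13)/Q) = √(Q + 5/Q))
-7684 - O(-141) = -7684 - √(-141 + 5/(-141)) = -7684 - √(-141 + 5*(-1/141)) = -7684 - √(-141 - 5/141) = -7684 - √(-19886/141) = -7684 - I*√2803926/141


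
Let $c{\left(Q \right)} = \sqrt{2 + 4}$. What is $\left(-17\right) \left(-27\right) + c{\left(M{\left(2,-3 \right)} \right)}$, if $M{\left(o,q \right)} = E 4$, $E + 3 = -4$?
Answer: $459 + \sqrt{6} \approx 461.45$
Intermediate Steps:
$E = -7$ ($E = -3 - 4 = -7$)
$M{\left(o,q \right)} = -28$ ($M{\left(o,q \right)} = \left(-7\right) 4 = -28$)
$c{\left(Q \right)} = \sqrt{6}$
$\left(-17\right) \left(-27\right) + c{\left(M{\left(2,-3 \right)} \right)} = \left(-17\right) \left(-27\right) + \sqrt{6} = 459 + \sqrt{6}$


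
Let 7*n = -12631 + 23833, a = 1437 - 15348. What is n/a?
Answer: -3734/32459 ≈ -0.11504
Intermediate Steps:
a = -13911
n = 11202/7 (n = (-12631 + 23833)/7 = (1/7)*11202 = 11202/7 ≈ 1600.3)
n/a = (11202/7)/(-13911) = (11202/7)*(-1/13911) = -3734/32459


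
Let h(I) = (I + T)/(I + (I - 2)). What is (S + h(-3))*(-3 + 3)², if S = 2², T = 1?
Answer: 0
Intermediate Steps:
S = 4
h(I) = (1 + I)/(-2 + 2*I) (h(I) = (I + 1)/(I + (I - 2)) = (1 + I)/(I + (-2 + I)) = (1 + I)/(-2 + 2*I))
(S + h(-3))*(-3 + 3)² = (4 + (1 - 3)/(2*(-1 - 3)))*(-3 + 3)² = (4 + (½)*(-2)/(-4))*0² = (4 + (½)*(-¼)*(-2))*0 = (4 + ¼)*0 = (17/4)*0 = 0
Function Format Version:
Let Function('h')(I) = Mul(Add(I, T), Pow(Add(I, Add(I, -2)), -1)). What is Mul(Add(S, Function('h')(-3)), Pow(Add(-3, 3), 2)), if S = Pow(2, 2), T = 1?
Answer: 0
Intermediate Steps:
S = 4
Function('h')(I) = Mul(Pow(Add(-2, Mul(2, I)), -1), Add(1, I)) (Function('h')(I) = Mul(Add(I, 1), Pow(Add(I, Add(I, -2)), -1)) = Mul(Add(1, I), Pow(Add(I, Add(-2, I)), -1)) = Mul(Add(1, I), Pow(Add(-2, Mul(2, I)), -1)) = Mul(Pow(Add(-2, Mul(2, I)), -1), Add(1, I)))
Mul(Add(S, Function('h')(-3)), Pow(Add(-3, 3), 2)) = Mul(Add(4, Mul(Rational(1, 2), Pow(Add(-1, -3), -1), Add(1, -3))), Pow(Add(-3, 3), 2)) = Mul(Add(4, Mul(Rational(1, 2), Pow(-4, -1), -2)), Pow(0, 2)) = Mul(Add(4, Mul(Rational(1, 2), Rational(-1, 4), -2)), 0) = Mul(Add(4, Rational(1, 4)), 0) = Mul(Rational(17, 4), 0) = 0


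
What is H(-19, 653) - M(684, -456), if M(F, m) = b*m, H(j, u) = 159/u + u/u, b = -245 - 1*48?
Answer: -87245212/653 ≈ -1.3361e+5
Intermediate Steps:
b = -293 (b = -245 - 48 = -293)
H(j, u) = 1 + 159/u (H(j, u) = 159/u + 1 = 1 + 159/u)
M(F, m) = -293*m
H(-19, 653) - M(684, -456) = (159 + 653)/653 - (-293)*(-456) = (1/653)*812 - 1*133608 = 812/653 - 133608 = -87245212/653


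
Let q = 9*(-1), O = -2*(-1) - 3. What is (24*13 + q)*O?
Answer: -303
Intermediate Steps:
O = -1 (O = 2 - 3 = -1)
q = -9
(24*13 + q)*O = (24*13 - 9)*(-1) = (312 - 9)*(-1) = 303*(-1) = -303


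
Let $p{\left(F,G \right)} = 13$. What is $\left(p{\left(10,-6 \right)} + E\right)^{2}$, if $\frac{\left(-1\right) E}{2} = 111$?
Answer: $43681$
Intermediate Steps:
$E = -222$ ($E = \left(-2\right) 111 = -222$)
$\left(p{\left(10,-6 \right)} + E\right)^{2} = \left(13 - 222\right)^{2} = \left(-209\right)^{2} = 43681$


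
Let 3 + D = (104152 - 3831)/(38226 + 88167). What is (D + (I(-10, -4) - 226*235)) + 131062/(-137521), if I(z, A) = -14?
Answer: -923439906836756/17381691753 ≈ -53127.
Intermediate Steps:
D = -278858/126393 (D = -3 + (104152 - 3831)/(38226 + 88167) = -3 + 100321/126393 = -278858/126393 ≈ -2.2063)
(D + (I(-10, -4) - 226*235)) + 131062/(-137521) = (-278858/126393 + (-14 - 226*235)) + 131062/(-137521) = (-278858/126393 + (-14 - 53110)) + 131062*(-1/137521) = (-278858/126393 - 53124) - 131062/137521 = -6714780590/126393 - 131062/137521 = -923439906836756/17381691753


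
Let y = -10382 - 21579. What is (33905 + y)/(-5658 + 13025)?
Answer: 1944/7367 ≈ 0.26388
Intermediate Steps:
y = -31961
(33905 + y)/(-5658 + 13025) = (33905 - 31961)/(-5658 + 13025) = 1944/7367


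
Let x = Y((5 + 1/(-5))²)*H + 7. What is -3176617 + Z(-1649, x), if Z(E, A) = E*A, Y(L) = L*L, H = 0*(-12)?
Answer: -3188160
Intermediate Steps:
H = 0
Y(L) = L²
x = 7 (x = ((5 + 1/(-5))²)²*0 + 7 = ((5 - ⅕)²)²*0 + 7 = ((24/5)²)²*0 + 7 = (576/25)²*0 + 7 = (331776/625)*0 + 7 = 0 + 7 = 7)
Z(E, A) = A*E
-3176617 + Z(-1649, x) = -3176617 + 7*(-1649) = -3176617 - 11543 = -3188160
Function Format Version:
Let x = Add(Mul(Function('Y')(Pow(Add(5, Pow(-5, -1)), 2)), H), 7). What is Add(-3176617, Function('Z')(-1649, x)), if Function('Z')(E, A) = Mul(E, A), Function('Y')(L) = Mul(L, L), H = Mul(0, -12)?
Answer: -3188160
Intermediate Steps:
H = 0
Function('Y')(L) = Pow(L, 2)
x = 7 (x = Add(Mul(Pow(Pow(Add(5, Pow(-5, -1)), 2), 2), 0), 7) = Add(Mul(Pow(Pow(Add(5, Rational(-1, 5)), 2), 2), 0), 7) = Add(Mul(Pow(Pow(Rational(24, 5), 2), 2), 0), 7) = Add(Mul(Pow(Rational(576, 25), 2), 0), 7) = Add(Mul(Rational(331776, 625), 0), 7) = Add(0, 7) = 7)
Function('Z')(E, A) = Mul(A, E)
Add(-3176617, Function('Z')(-1649, x)) = Add(-3176617, Mul(7, -1649)) = Add(-3176617, -11543) = -3188160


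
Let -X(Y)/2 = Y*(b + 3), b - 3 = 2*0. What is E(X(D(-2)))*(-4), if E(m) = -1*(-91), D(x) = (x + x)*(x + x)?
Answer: -364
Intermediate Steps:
b = 3 (b = 3 + 2*0 = 3 + 0 = 3)
D(x) = 4*x**2 (D(x) = (2*x)*(2*x) = 4*x**2)
X(Y) = -12*Y (X(Y) = -2*Y*(3 + 3) = -2*Y*6 = -12*Y)
E(m) = 91
E(X(D(-2)))*(-4) = 91*(-4) = -364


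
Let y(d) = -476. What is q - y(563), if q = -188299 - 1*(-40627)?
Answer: -147196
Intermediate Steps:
q = -147672 (q = -188299 + 40627 = -147672)
q - y(563) = -147672 - 1*(-476) = -147672 + 476 = -147196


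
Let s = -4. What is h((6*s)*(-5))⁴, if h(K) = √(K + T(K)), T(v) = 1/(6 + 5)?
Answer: 1745041/121 ≈ 14422.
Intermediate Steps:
T(v) = 1/11
h(K) = √(1/11 + K) (h(K) = √(K + 1/11) = √(1/11 + K))
h((6*s)*(-5))⁴ = (√(11 + 121*((6*(-4))*(-5)))/11)⁴ = (√(11 + 121*(-24*(-5)))/11)⁴ = (√(11 + 121*120)/11)⁴ = (√(11 + 14520)/11)⁴ = (√14531/11)⁴ = 1745041/121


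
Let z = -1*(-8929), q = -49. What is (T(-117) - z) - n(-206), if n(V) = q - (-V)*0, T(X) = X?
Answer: -8997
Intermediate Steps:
z = 8929
n(V) = -49 (n(V) = -49 - (-V)*0 = -49 - 1*0 = -49 + 0 = -49)
(T(-117) - z) - n(-206) = (-117 - 1*8929) - 1*(-49) = (-117 - 8929) + 49 = -9046 + 49 = -8997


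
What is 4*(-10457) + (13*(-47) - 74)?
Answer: -42513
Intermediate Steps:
4*(-10457) + (13*(-47) - 74) = -41828 + (-611 - 74) = -41828 - 685 = -42513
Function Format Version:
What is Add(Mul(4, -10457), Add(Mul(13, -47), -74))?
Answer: -42513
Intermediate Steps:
Add(Mul(4, -10457), Add(Mul(13, -47), -74)) = Add(-41828, Add(-611, -74)) = Add(-41828, -685) = -42513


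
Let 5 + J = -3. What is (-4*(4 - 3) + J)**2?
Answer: 144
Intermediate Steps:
J = -8 (J = -5 - 3 = -8)
(-4*(4 - 3) + J)**2 = (-4*(4 - 3) - 8)**2 = (-4*1 - 8)**2 = (-4 - 8)**2 = (-12)**2 = 144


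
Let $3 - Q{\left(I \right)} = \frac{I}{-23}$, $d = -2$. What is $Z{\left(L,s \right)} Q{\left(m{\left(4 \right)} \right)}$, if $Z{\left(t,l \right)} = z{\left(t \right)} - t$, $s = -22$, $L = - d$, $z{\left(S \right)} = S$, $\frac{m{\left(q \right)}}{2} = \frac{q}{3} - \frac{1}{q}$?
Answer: $0$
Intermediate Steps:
$m{\left(q \right)} = - \frac{2}{q} + \frac{2 q}{3}$ ($m{\left(q \right)} = 2 \left(\frac{q}{3} - \frac{1}{q}\right) = 2 \left(- \frac{1}{q} + \frac{q}{3}\right) = - \frac{2}{q} + \frac{2 q}{3}$)
$L = 2$ ($L = \left(-1\right) \left(-2\right) = 2$)
$Q{\left(I \right)} = 3 + \frac{I}{23}$ ($Q{\left(I \right)} = 3 - \frac{I}{-23} = 3 - I \left(- \frac{1}{23}\right) = 3 - - \frac{I}{23} = 3 + \frac{I}{23}$)
$Z{\left(t,l \right)} = 0$ ($Z{\left(t,l \right)} = t - t = 0$)
$Z{\left(L,s \right)} Q{\left(m{\left(4 \right)} \right)} = 0 \left(3 + \frac{- \frac{2}{4} + \frac{2}{3} \cdot 4}{23}\right) = 0 \left(3 + \frac{\left(-2\right) \frac{1}{4} + \frac{8}{3}}{23}\right) = 0 \left(3 + \frac{- \frac{1}{2} + \frac{8}{3}}{23}\right) = 0 \left(3 + \frac{1}{23} \cdot \frac{13}{6}\right) = 0 \left(3 + \frac{13}{138}\right) = 0 \cdot \frac{427}{138} = 0$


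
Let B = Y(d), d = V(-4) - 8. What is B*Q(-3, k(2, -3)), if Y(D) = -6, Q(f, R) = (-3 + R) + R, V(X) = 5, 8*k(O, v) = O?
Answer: 15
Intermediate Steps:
k(O, v) = O/8
Q(f, R) = -3 + 2*R
d = -3 (d = 5 - 8 = -3)
B = -6
B*Q(-3, k(2, -3)) = -6*(-3 + 2*((⅛)*2)) = -6*(-3 + 2*(¼)) = -6*(-3 + ½) = -6*(-5/2) = 15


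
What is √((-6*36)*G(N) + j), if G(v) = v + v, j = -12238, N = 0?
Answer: I*√12238 ≈ 110.63*I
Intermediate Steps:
G(v) = 2*v
√((-6*36)*G(N) + j) = √((-6*36)*(2*0) - 12238) = √(-216*0 - 12238) = √(0 - 12238) = √(-12238) = I*√12238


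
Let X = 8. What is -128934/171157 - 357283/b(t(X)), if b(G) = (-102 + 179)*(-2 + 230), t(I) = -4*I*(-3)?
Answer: -9059293105/429261756 ≈ -21.104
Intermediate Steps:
t(I) = 12*I
b(G) = 17556 (b(G) = 77*228 = 17556)
-128934/171157 - 357283/b(t(X)) = -128934/171157 - 357283/17556 = -9059293105/429261756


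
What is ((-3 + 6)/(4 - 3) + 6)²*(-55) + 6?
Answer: -4449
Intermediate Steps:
((-3 + 6)/(4 - 3) + 6)²*(-55) + 6 = (3/1 + 6)²*(-55) + 6 = (3*1 + 6)²*(-55) + 6 = (3 + 6)²*(-55) + 6 = 9²*(-55) + 6 = 81*(-55) + 6 = -4455 + 6 = -4449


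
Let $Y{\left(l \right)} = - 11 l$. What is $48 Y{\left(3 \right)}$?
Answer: $-1584$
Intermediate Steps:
$48 Y{\left(3 \right)} = 48 \left(\left(-11\right) 3\right) = 48 \left(-33\right) = -1584$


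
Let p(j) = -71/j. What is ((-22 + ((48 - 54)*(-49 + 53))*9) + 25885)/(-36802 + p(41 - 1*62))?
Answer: -538587/772771 ≈ -0.69696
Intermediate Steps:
((-22 + ((48 - 54)*(-49 + 53))*9) + 25885)/(-36802 + p(41 - 1*62)) = ((-22 + ((48 - 54)*(-49 + 53))*9) + 25885)/(-36802 - 71/(41 - 1*62)) = ((-22 - 6*4*9) + 25885)/(-36802 - 71/(41 - 62)) = ((-22 - 24*9) + 25885)/(-36802 - 71/(-21)) = ((-22 - 216) + 25885)/(-36802 - 71*(-1/21)) = (-238 + 25885)/(-36802 + 71/21) = 25647/(-772771/21) = 25647*(-21/772771) = -538587/772771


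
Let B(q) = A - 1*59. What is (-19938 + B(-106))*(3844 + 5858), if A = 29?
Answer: -193729536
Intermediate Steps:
B(q) = -30 (B(q) = 29 - 1*59 = 29 - 59 = -30)
(-19938 + B(-106))*(3844 + 5858) = (-19938 - 30)*(3844 + 5858) = -19968*9702 = -193729536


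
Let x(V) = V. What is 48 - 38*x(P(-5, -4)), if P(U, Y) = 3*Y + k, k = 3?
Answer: 390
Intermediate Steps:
P(U, Y) = 3 + 3*Y (P(U, Y) = 3*Y + 3 = 3 + 3*Y)
48 - 38*x(P(-5, -4)) = 48 - 38*(3 + 3*(-4)) = 48 - 38*(3 - 12) = 48 - 38*(-9) = 48 + 342 = 390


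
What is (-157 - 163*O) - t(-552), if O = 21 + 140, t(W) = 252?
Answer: -26652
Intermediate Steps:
O = 161
(-157 - 163*O) - t(-552) = (-157 - 163*161) - 1*252 = (-157 - 26243) - 252 = -26400 - 252 = -26652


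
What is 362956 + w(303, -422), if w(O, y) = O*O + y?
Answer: 454343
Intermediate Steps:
w(O, y) = y + O² (w(O, y) = O² + y = y + O²)
362956 + w(303, -422) = 362956 + (-422 + 303²) = 362956 + (-422 + 91809) = 362956 + 91387 = 454343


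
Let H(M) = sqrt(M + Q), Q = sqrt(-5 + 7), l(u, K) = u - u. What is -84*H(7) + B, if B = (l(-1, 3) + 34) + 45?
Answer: 79 - 84*sqrt(7 + sqrt(2)) ≈ -164.66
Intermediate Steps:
l(u, K) = 0
Q = sqrt(2) ≈ 1.4142
H(M) = sqrt(M + sqrt(2))
B = 79 (B = (0 + 34) + 45 = 34 + 45 = 79)
-84*H(7) + B = -84*sqrt(7 + sqrt(2)) + 79 = 79 - 84*sqrt(7 + sqrt(2))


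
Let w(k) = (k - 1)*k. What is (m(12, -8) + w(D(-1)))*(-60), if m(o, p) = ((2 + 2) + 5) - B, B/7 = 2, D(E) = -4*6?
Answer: -35700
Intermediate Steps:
D(E) = -24
B = 14 (B = 7*2 = 14)
w(k) = k*(-1 + k) (w(k) = (-1 + k)*k = k*(-1 + k))
m(o, p) = -5 (m(o, p) = ((2 + 2) + 5) - 1*14 = (4 + 5) - 14 = 9 - 14 = -5)
(m(12, -8) + w(D(-1)))*(-60) = (-5 - 24*(-1 - 24))*(-60) = (-5 - 24*(-25))*(-60) = (-5 + 600)*(-60) = 595*(-60) = -35700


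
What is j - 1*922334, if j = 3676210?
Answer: 2753876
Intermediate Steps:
j - 1*922334 = 3676210 - 1*922334 = 3676210 - 922334 = 2753876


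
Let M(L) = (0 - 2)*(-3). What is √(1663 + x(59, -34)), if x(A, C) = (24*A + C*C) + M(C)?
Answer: √4241 ≈ 65.123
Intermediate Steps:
M(L) = 6 (M(L) = -2*(-3) = 6)
x(A, C) = 6 + C² + 24*A (x(A, C) = (24*A + C*C) + 6 = (24*A + C²) + 6 = (C² + 24*A) + 6 = 6 + C² + 24*A)
√(1663 + x(59, -34)) = √(1663 + (6 + (-34)² + 24*59)) = √(1663 + (6 + 1156 + 1416)) = √(1663 + 2578) = √4241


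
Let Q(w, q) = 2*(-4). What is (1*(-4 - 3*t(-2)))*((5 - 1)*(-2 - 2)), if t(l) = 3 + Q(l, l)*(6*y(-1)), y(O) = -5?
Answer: 11728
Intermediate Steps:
Q(w, q) = -8
t(l) = 243 (t(l) = 3 - 48*(-5) = 3 - 8*(-30) = 3 + 240 = 243)
(1*(-4 - 3*t(-2)))*((5 - 1)*(-2 - 2)) = (1*(-4 - 3*243))*((5 - 1)*(-2 - 2)) = (1*(-4 - 729))*(4*(-4)) = (1*(-733))*(-16) = -733*(-16) = 11728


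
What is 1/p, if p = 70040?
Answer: 1/70040 ≈ 1.4278e-5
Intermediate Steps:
1/p = 1/70040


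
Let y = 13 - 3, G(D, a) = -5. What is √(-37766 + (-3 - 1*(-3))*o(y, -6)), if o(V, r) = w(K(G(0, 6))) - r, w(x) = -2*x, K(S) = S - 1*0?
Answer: I*√37766 ≈ 194.33*I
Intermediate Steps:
K(S) = S (K(S) = S + 0 = S)
y = 10
o(V, r) = 10 - r (o(V, r) = -2*(-5) - r = 10 - r)
√(-37766 + (-3 - 1*(-3))*o(y, -6)) = √(-37766 + (-3 - 1*(-3))*(10 - 1*(-6))) = √(-37766 + (-3 + 3)*(10 + 6)) = √(-37766 + 0*16) = √(-37766 + 0) = √(-37766) = I*√37766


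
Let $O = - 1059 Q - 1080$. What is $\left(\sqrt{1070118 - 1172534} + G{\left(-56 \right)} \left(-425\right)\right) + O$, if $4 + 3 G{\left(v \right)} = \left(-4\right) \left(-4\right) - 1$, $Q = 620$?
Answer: $- \frac{1977655}{3} + 4 i \sqrt{6401} \approx -6.5922 \cdot 10^{5} + 320.02 i$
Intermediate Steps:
$G{\left(v \right)} = \frac{11}{3}$ ($G{\left(v \right)} = - \frac{4}{3} + \frac{\left(-4\right) \left(-4\right) - 1}{3} = - \frac{4}{3} + \frac{16 - 1}{3} = - \frac{4}{3} + \frac{1}{3} \cdot 15 = - \frac{4}{3} + 5 = \frac{11}{3}$)
$O = -657660$ ($O = \left(-1059\right) 620 - 1080 = -656580 - 1080 = -657660$)
$\left(\sqrt{1070118 - 1172534} + G{\left(-56 \right)} \left(-425\right)\right) + O = \left(\sqrt{1070118 - 1172534} + \frac{11}{3} \left(-425\right)\right) - 657660 = \left(\sqrt{-102416} - \frac{4675}{3}\right) - 657660 = \left(4 i \sqrt{6401} - \frac{4675}{3}\right) - 657660 = \left(- \frac{4675}{3} + 4 i \sqrt{6401}\right) - 657660 = - \frac{1977655}{3} + 4 i \sqrt{6401}$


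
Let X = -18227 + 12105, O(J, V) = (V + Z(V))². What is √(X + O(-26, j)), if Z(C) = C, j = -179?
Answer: √122042 ≈ 349.35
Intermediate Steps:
O(J, V) = 4*V² (O(J, V) = (V + V)² = (2*V)² = 4*V²)
X = -6122
√(X + O(-26, j)) = √(-6122 + 4*(-179)²) = √(-6122 + 4*32041) = √(-6122 + 128164) = √122042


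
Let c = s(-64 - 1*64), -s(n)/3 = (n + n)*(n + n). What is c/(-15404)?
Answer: 49152/3851 ≈ 12.763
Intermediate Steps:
s(n) = -12*n**2 (s(n) = -3*(n + n)*(n + n) = -3*2*n*2*n = -12*n**2)
c = -196608 (c = -12*(-64 - 1*64)**2 = -12*(-64 - 64)**2 = -12*(-128)**2 = -12*16384 = -196608)
c/(-15404) = -196608/(-15404) = -196608*(-1/15404) = 49152/3851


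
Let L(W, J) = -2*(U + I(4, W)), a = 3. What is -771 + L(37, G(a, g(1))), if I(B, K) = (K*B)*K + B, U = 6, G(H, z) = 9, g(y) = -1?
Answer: -11743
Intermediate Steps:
I(B, K) = B + B*K**2 (I(B, K) = (B*K)*K + B = B*K**2 + B = B + B*K**2)
L(W, J) = -20 - 8*W**2 (L(W, J) = -2*(6 + 4*(1 + W**2)) = -2*(6 + (4 + 4*W**2)) = -2*(10 + 4*W**2) = -20 - 8*W**2)
-771 + L(37, G(a, g(1))) = -771 + (-20 - 8*37**2) = -771 + (-20 - 8*1369) = -771 + (-20 - 10952) = -771 - 10972 = -11743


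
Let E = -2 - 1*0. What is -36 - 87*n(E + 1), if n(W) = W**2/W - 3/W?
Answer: -210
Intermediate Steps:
E = -2 (E = -2 + 0 = -2)
n(W) = W - 3/W
-36 - 87*n(E + 1) = -36 - 87*((-2 + 1) - 3/(-2 + 1)) = -36 - 87*(-1 - 3/(-1)) = -36 - 87*(-1 - 3*(-1)) = -36 - 87*(-1 + 3) = -36 - 87*2 = -36 - 174 = -210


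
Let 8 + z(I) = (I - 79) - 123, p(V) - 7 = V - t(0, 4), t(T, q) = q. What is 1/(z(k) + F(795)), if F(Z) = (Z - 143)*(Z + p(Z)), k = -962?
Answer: 1/1037464 ≈ 9.6389e-7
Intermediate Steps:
p(V) = 3 + V (p(V) = 7 + (V - 1*4) = 7 + (V - 4) = 7 + (-4 + V) = 3 + V)
z(I) = -210 + I (z(I) = -8 + ((I - 79) - 123) = -8 + ((-79 + I) - 123) = -8 + (-202 + I) = -210 + I)
F(Z) = (-143 + Z)*(3 + 2*Z) (F(Z) = (Z - 143)*(Z + (3 + Z)) = (-143 + Z)*(3 + 2*Z))
1/(z(k) + F(795)) = 1/((-210 - 962) + (-429 - 283*795 + 2*795²)) = 1/(-1172 + (-429 - 224985 + 2*632025)) = 1/(-1172 + (-429 - 224985 + 1264050)) = 1/(-1172 + 1038636) = 1/1037464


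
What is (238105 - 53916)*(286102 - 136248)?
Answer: 27601458406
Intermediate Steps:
(238105 - 53916)*(286102 - 136248) = 184189*149854 = 27601458406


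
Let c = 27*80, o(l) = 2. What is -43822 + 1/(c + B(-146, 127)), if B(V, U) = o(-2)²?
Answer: -94830807/2164 ≈ -43822.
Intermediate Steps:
B(V, U) = 4 (B(V, U) = 2² = 4)
c = 2160
-43822 + 1/(c + B(-146, 127)) = -43822 + 1/(2160 + 4) = -43822 + 1/2164 = -94830807/2164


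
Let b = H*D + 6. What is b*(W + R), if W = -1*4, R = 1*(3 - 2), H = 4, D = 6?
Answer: -90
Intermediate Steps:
R = 1 (R = 1*1 = 1)
W = -4
b = 30 (b = 4*6 + 6 = 24 + 6 = 30)
b*(W + R) = 30*(-4 + 1) = 30*(-3) = -90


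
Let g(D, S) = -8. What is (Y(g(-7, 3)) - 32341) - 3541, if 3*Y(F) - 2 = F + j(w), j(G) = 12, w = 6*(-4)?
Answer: -35880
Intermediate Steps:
w = -24
Y(F) = 14/3 + F/3 (Y(F) = ⅔ + (F + 12)/3 = ⅔ + (12 + F)/3 = ⅔ + (4 + F/3) = 14/3 + F/3)
(Y(g(-7, 3)) - 32341) - 3541 = ((14/3 + (⅓)*(-8)) - 32341) - 3541 = ((14/3 - 8/3) - 32341) - 3541 = (2 - 32341) - 3541 = -32339 - 3541 = -35880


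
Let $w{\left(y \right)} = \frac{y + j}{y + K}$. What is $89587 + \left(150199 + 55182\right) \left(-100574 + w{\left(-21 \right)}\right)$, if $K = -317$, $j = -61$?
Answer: $- \frac{3490838528462}{169} \approx -2.0656 \cdot 10^{10}$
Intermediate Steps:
$w{\left(y \right)} = \frac{-61 + y}{-317 + y}$ ($w{\left(y \right)} = \frac{y - 61}{y - 317} = \frac{-61 + y}{-317 + y}$)
$89587 + \left(150199 + 55182\right) \left(-100574 + w{\left(-21 \right)}\right) = 89587 + \left(150199 + 55182\right) \left(-100574 + \frac{-61 - 21}{-317 - 21}\right) = 89587 + 205381 \left(-100574 + \frac{1}{-338} \left(-82\right)\right) = 89587 + 205381 \left(-100574 - - \frac{41}{169}\right) = 89587 + 205381 \left(-100574 + \frac{41}{169}\right) = 89587 + 205381 \left(- \frac{16996965}{169}\right) = 89587 - \frac{3490853668665}{169} = - \frac{3490838528462}{169}$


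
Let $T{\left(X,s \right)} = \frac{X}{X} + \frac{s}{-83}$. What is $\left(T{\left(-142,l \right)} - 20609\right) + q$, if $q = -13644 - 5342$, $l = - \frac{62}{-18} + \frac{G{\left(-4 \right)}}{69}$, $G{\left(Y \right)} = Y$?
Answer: $- \frac{680265215}{17181} \approx -39594.0$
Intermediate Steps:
$l = \frac{701}{207}$ ($l = - \frac{62}{-18} - \frac{4}{69} = \left(-62\right) \left(- \frac{1}{18}\right) - \frac{4}{69} = \frac{31}{9} - \frac{4}{69} = \frac{701}{207} \approx 3.3865$)
$q = -18986$
$T{\left(X,s \right)} = 1 - \frac{s}{83}$ ($T{\left(X,s \right)} = 1 + s \left(- \frac{1}{83}\right) = 1 - \frac{s}{83}$)
$\left(T{\left(-142,l \right)} - 20609\right) + q = \left(\left(1 - \frac{701}{17181}\right) - 20609\right) - 18986 = \left(\frac{16480}{17181} - 20609\right) - 18986 = - \frac{354066749}{17181} - 18986 = - \frac{680265215}{17181}$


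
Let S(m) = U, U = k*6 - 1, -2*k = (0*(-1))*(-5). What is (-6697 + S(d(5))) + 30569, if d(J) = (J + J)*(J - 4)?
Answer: 23871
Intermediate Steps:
k = 0 (k = -0*(-1)*(-5)/2 = -0*(-5) = -1/2*0 = 0)
U = -1 (U = 0*6 - 1 = 0 - 1 = -1)
d(J) = 2*J*(-4 + J) (d(J) = (2*J)*(-4 + J) = 2*J*(-4 + J))
S(m) = -1
(-6697 + S(d(5))) + 30569 = (-6697 - 1) + 30569 = -6698 + 30569 = 23871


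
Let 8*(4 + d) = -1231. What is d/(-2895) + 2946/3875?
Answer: 4874899/5983000 ≈ 0.81479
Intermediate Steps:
d = -1263/8 (d = -4 + (⅛)*(-1231) = -4 - 1231/8 = -1263/8 ≈ -157.88)
d/(-2895) + 2946/3875 = -1263/8/(-2895) + 2946/3875 = -1263/8*(-1/2895) + 2946*(1/3875) = 421/7720 + 2946/3875 = 4874899/5983000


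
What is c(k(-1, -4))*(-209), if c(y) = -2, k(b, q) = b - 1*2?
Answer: 418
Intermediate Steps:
k(b, q) = -2 + b (k(b, q) = b - 2 = -2 + b)
c(k(-1, -4))*(-209) = -2*(-209) = 418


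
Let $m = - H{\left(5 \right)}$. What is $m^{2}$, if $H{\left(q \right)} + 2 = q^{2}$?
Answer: $529$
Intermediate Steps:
$H{\left(q \right)} = -2 + q^{2}$
$m = -23$ ($m = - (-2 + 5^{2}) = - (-2 + 25) = \left(-1\right) 23 = -23$)
$m^{2} = \left(-23\right)^{2} = 529$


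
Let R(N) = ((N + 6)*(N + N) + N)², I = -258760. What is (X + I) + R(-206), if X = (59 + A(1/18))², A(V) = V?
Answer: 2188813869793/324 ≈ 6.7556e+9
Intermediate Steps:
R(N) = (N + 2*N*(6 + N))² (R(N) = ((6 + N)*(2*N) + N)² = (2*N*(6 + N) + N)² = (N + 2*N*(6 + N))²)
X = 1129969/324 (X = (59 + 1/18)² = (1063/18)² = 1129969/324 ≈ 3487.6)
(X + I) + R(-206) = (1129969/324 - 258760) + (-206)²*(13 + 2*(-206))² = -82708271/324 + 42436*(13 - 412)² = -82708271/324 + 42436*(-399)² = -82708271/324 + 42436*159201 = -82708271/324 + 6755853636 = 2188813869793/324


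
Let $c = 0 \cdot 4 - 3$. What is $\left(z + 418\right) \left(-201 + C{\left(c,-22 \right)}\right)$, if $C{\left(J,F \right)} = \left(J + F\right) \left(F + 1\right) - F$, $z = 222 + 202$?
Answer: $291332$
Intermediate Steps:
$z = 424$
$c = -3$ ($c = 0 - 3 = -3$)
$C{\left(J,F \right)} = - F + \left(1 + F\right) \left(F + J\right)$ ($C{\left(J,F \right)} = \left(F + J\right) \left(1 + F\right) - F = \left(1 + F\right) \left(F + J\right) - F = - F + \left(1 + F\right) \left(F + J\right)$)
$\left(z + 418\right) \left(-201 + C{\left(c,-22 \right)}\right) = \left(424 + 418\right) \left(-201 - \left(-63 - 484\right)\right) = 842 \left(-201 + \left(-3 + 484 + 66\right)\right) = 842 \left(-201 + 547\right) = 842 \cdot 346 = 291332$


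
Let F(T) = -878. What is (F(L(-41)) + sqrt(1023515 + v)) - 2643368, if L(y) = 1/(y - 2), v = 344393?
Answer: -2644246 + 2*sqrt(341977) ≈ -2.6431e+6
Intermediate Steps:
L(y) = 1/(-2 + y)
(F(L(-41)) + sqrt(1023515 + v)) - 2643368 = (-878 + sqrt(1023515 + 344393)) - 2643368 = (-878 + sqrt(1367908)) - 2643368 = (-878 + 2*sqrt(341977)) - 2643368 = -2644246 + 2*sqrt(341977)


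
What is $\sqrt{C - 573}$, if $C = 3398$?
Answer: $5 \sqrt{113} \approx 53.151$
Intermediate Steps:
$\sqrt{C - 573} = \sqrt{3398 - 573} = \sqrt{2825} = 5 \sqrt{113}$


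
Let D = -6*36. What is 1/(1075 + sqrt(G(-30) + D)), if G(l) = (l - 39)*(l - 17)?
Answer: 1075/1152598 - sqrt(3027)/1152598 ≈ 0.00088494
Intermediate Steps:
G(l) = (-39 + l)*(-17 + l)
D = -216
1/(1075 + sqrt(G(-30) + D)) = 1/(1075 + sqrt((663 + (-30)**2 - 56*(-30)) - 216)) = 1/(1075 + sqrt((663 + 900 + 1680) - 216)) = 1/(1075 + sqrt(3243 - 216)) = 1/(1075 + sqrt(3027))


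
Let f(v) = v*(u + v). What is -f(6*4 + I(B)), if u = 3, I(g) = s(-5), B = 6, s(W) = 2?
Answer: -754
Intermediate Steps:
I(g) = 2
f(v) = v*(3 + v)
-f(6*4 + I(B)) = -(6*4 + 2)*(3 + (6*4 + 2)) = -(24 + 2)*(3 + (24 + 2)) = -26*(3 + 26) = -26*29 = -1*754 = -754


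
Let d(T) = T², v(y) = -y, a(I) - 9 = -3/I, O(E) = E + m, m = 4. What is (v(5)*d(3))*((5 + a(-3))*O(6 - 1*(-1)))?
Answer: -7425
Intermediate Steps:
O(E) = 4 + E (O(E) = E + 4 = 4 + E)
a(I) = 9 - 3/I
(v(5)*d(3))*((5 + a(-3))*O(6 - 1*(-1))) = (-1*5*3²)*((5 + (9 - 3/(-3)))*(4 + (6 - 1*(-1)))) = (-5*9)*((5 + (9 - 3*(-⅓)))*(4 + (6 + 1))) = -45*(5 + (9 + 1))*(4 + 7) = -45*(5 + 10)*11 = -675*11 = -45*165 = -7425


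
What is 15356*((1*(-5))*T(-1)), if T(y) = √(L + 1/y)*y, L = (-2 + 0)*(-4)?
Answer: 76780*√7 ≈ 2.0314e+5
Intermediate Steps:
L = 8 (L = -2*(-4) = 8)
T(y) = y*√(8 + 1/y) (T(y) = √(8 + 1/y)*y = y*√(8 + 1/y))
15356*((1*(-5))*T(-1)) = 15356*((1*(-5))*(-√(8 + 1/(-1)))) = 15356*(-(-5)*√(8 - 1)) = 15356*(-(-5)*√7) = 15356*(5*√7) = 76780*√7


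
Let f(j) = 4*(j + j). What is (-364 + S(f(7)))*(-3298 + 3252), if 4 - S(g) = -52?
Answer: 14168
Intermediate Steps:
f(j) = 8*j (f(j) = 4*(2*j) = 8*j)
S(g) = 56 (S(g) = 4 - 1*(-52) = 4 + 52 = 56)
(-364 + S(f(7)))*(-3298 + 3252) = (-364 + 56)*(-3298 + 3252) = -308*(-46) = 14168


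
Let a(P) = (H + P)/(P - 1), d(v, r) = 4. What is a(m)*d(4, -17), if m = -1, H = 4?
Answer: -6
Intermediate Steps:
a(P) = (4 + P)/(-1 + P) (a(P) = (4 + P)/(P - 1) = (4 + P)/(-1 + P))
a(m)*d(4, -17) = ((4 - 1)/(-1 - 1))*4 = (3/(-2))*4 = -½*3*4 = -3/2*4 = -6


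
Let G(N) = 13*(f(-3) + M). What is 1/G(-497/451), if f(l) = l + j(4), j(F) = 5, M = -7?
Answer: -1/65 ≈ -0.015385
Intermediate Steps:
f(l) = 5 + l (f(l) = l + 5 = 5 + l)
G(N) = -65 (G(N) = 13*((5 - 3) - 7) = 13*(2 - 7) = 13*(-5) = -65)
1/G(-497/451) = 1/(-65) = -1/65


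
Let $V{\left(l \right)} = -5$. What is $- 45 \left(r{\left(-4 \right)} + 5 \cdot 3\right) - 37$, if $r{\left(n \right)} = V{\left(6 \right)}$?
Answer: $-487$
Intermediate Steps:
$r{\left(n \right)} = -5$
$- 45 \left(r{\left(-4 \right)} + 5 \cdot 3\right) - 37 = - 45 \left(-5 + 5 \cdot 3\right) - 37 = - 45 \left(-5 + 15\right) - 37 = \left(-45\right) 10 - 37 = -450 - 37 = -487$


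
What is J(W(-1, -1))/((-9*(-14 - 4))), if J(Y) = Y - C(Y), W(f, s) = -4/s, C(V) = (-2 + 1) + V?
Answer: 1/162 ≈ 0.0061728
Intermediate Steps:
C(V) = -1 + V
J(Y) = 1 (J(Y) = Y - (-1 + Y) = Y + (1 - Y) = 1)
J(W(-1, -1))/((-9*(-14 - 4))) = 1/(-9*(-14 - 4)) = 1/(-9*(-18)) = 1/162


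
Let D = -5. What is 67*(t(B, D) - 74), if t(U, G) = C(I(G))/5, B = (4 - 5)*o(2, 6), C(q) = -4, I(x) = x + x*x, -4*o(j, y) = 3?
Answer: -25058/5 ≈ -5011.6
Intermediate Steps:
o(j, y) = -¾ (o(j, y) = -¼*3 = -¾)
I(x) = x + x²
B = ¾ (B = (4 - 5)*(-¾) = -1*(-¾) = ¾ ≈ 0.75000)
t(U, G) = -⅘ (t(U, G) = -4/5 = -4*⅕ = -⅘)
67*(t(B, D) - 74) = 67*(-⅘ - 74) = 67*(-374/5) = -25058/5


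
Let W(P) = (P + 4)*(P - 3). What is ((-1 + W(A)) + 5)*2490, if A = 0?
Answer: -19920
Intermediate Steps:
W(P) = (-3 + P)*(4 + P) (W(P) = (4 + P)*(-3 + P) = (-3 + P)*(4 + P))
((-1 + W(A)) + 5)*2490 = ((-1 + (-12 + 0 + 0**2)) + 5)*2490 = ((-1 + (-12 + 0 + 0)) + 5)*2490 = ((-1 - 12) + 5)*2490 = (-13 + 5)*2490 = -8*2490 = -19920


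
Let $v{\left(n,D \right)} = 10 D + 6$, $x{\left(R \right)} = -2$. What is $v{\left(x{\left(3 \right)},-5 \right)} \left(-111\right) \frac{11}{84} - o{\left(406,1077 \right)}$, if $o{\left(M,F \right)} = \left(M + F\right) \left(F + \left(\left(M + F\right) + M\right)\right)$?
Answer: $- \frac{30785569}{7} \approx -4.3979 \cdot 10^{6}$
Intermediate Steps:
$v{\left(n,D \right)} = 6 + 10 D$
$o{\left(M,F \right)} = \left(F + M\right) \left(2 F + 2 M\right)$ ($o{\left(M,F \right)} = \left(F + M\right) \left(F + \left(\left(F + M\right) + M\right)\right) = \left(F + M\right) \left(F + \left(F + 2 M\right)\right) = \left(F + M\right) \left(2 F + 2 M\right)$)
$v{\left(x{\left(3 \right)},-5 \right)} \left(-111\right) \frac{11}{84} - o{\left(406,1077 \right)} = \left(6 + 10 \left(-5\right)\right) \left(-111\right) \frac{11}{84} - \left(2 \cdot 1077^{2} + 2 \cdot 406^{2} + 4 \cdot 1077 \cdot 406\right) = \left(6 - 50\right) \left(-111\right) 11 \cdot \frac{1}{84} - \left(2 \cdot 1159929 + 2 \cdot 164836 + 1749048\right) = \left(-44\right) \left(-111\right) \frac{11}{84} - \left(2319858 + 329672 + 1749048\right) = 4884 \cdot \frac{11}{84} - 4398578 = \frac{4477}{7} - 4398578 = - \frac{30785569}{7}$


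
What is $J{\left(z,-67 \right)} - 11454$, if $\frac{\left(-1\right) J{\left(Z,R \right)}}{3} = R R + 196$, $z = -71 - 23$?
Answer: $-25509$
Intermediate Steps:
$z = -94$ ($z = -71 - 23 = -94$)
$J{\left(Z,R \right)} = -588 - 3 R^{2}$ ($J{\left(Z,R \right)} = - 3 \left(R R + 196\right) = - 3 \left(R^{2} + 196\right) = - 3 \left(196 + R^{2}\right) = -588 - 3 R^{2}$)
$J{\left(z,-67 \right)} - 11454 = \left(-588 - 3 \left(-67\right)^{2}\right) - 11454 = \left(-588 - 13467\right) - 11454 = -14055 - 11454 = -25509$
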